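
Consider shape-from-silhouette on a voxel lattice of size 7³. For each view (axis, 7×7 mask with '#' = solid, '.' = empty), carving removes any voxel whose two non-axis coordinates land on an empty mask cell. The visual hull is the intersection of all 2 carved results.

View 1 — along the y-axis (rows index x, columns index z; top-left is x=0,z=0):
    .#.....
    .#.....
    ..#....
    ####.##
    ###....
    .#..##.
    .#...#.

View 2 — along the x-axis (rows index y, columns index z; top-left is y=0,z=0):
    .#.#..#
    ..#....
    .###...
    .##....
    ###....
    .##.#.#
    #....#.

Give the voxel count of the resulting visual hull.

start: 7×7×7 = 343 voxels
V1 y: intersect with XZ mask (17 set) -- 119 left
V2 x: intersect with YZ mask (18 set) -- 57 left

voxel count = 57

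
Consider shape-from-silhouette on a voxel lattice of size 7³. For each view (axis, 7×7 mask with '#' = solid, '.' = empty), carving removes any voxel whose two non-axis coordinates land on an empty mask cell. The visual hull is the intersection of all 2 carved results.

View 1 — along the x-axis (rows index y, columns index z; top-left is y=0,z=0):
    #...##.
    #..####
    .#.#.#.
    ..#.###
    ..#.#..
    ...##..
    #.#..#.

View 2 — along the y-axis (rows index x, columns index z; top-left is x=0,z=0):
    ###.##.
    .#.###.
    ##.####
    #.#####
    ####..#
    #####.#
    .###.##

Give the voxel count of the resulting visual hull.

before carving: 343 voxels (7×7×7)
V1 x: intersect with YZ mask (22 set) -- 154 left
V2 y: intersect with XZ mask (37 set) -- 114 left

|visual hull| = 114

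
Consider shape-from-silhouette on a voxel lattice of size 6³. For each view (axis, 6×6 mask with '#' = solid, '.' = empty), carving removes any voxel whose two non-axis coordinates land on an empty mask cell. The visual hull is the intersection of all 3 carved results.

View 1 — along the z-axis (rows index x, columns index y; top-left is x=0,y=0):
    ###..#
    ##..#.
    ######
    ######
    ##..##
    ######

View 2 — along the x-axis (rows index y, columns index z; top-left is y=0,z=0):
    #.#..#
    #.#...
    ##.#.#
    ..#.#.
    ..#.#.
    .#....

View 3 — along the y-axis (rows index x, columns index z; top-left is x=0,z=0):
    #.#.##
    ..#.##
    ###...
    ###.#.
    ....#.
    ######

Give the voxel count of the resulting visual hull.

start: 6×6×6 = 216 voxels
step 1: project along z, AND mask (29/36) → |grid| = 174
step 2: project along x, AND mask (14/36) → |grid| = 67
step 3: project along y, AND mask (21/36) → |grid| = 47

remaining voxels: 47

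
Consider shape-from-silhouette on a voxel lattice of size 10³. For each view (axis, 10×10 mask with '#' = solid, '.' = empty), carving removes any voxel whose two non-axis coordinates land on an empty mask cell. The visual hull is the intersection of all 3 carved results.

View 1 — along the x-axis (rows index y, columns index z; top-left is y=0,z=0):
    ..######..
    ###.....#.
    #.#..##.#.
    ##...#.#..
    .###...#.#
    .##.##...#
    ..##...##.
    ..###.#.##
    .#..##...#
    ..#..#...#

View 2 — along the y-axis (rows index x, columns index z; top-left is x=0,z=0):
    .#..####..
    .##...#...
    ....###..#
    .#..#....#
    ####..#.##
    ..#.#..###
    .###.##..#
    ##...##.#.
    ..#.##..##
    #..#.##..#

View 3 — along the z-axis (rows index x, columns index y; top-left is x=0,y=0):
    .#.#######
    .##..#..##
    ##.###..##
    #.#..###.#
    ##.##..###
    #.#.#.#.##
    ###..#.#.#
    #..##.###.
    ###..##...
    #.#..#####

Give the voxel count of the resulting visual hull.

before carving: 1000 voxels (10×10×10)
V1 x: intersect with YZ mask (46 set) -- 460 left
V2 y: intersect with XZ mask (48 set) -- 227 left
V3 z: intersect with XY mask (63 set) -- 142 left

142 voxels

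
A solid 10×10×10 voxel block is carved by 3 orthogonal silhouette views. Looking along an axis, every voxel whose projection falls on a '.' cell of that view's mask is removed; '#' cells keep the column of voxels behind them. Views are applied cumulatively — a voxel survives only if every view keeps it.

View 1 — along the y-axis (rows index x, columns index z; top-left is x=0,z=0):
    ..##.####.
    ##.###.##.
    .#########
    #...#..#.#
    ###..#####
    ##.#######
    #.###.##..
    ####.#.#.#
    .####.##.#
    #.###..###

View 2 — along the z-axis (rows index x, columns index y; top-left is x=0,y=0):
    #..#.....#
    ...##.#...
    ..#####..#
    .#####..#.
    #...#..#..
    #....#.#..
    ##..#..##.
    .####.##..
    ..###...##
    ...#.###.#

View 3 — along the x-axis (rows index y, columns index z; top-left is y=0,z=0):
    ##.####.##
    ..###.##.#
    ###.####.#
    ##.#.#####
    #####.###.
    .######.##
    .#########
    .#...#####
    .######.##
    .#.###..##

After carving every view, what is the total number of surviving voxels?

remaining voxels: 232

full grid |V| = 1000
after view 1 [y-axis, 70 of 100 cells solid] → remaining = 700
after view 2 [z-axis, 45 of 100 cells solid] → remaining = 310
after view 3 [x-axis, 75 of 100 cells solid] → remaining = 232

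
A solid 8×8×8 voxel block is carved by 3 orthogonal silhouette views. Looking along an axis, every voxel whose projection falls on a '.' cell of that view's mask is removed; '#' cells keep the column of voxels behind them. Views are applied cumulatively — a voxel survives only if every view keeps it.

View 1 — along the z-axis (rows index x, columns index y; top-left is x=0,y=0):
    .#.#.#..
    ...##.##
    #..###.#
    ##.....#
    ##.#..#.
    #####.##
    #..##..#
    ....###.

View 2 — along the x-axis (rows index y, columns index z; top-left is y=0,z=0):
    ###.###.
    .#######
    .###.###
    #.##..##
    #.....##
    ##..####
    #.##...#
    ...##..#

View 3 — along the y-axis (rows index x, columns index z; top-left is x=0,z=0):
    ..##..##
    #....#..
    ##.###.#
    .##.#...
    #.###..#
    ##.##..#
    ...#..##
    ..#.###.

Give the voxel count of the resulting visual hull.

full grid |V| = 512
step 1: project along z, AND mask (33/64) → |grid| = 264
step 2: project along x, AND mask (40/64) → |grid| = 158
step 3: project along y, AND mask (32/64) → |grid| = 86

86 voxels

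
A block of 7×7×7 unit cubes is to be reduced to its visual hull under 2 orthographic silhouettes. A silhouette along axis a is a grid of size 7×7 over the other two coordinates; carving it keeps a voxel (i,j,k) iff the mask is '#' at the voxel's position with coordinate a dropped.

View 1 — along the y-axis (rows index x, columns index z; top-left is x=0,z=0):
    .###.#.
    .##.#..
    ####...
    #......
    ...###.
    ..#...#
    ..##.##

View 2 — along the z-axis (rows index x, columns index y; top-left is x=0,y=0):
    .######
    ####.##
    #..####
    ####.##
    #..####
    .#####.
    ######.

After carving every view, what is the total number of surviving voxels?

full grid |V| = 343
[1] y-view keeps 21 columns → grid now 147
[2] z-view keeps 39 columns → grid now 117

remaining voxels: 117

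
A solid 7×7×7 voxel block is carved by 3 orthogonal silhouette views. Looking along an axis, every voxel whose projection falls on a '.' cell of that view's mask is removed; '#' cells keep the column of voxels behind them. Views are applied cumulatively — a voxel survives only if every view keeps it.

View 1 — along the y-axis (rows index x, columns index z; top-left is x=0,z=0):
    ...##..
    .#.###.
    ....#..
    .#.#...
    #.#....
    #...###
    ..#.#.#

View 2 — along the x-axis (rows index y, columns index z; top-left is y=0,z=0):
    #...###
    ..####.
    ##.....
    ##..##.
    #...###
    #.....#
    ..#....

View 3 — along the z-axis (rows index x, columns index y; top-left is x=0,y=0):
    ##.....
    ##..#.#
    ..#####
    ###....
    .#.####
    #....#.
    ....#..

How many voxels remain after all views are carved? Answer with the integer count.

|visual hull| = 27

before carving: 343 voxels (7×7×7)
V1 y: intersect with XZ mask (18 set) -- 126 left
V2 x: intersect with YZ mask (21 set) -- 55 left
V3 z: intersect with XY mask (22 set) -- 27 left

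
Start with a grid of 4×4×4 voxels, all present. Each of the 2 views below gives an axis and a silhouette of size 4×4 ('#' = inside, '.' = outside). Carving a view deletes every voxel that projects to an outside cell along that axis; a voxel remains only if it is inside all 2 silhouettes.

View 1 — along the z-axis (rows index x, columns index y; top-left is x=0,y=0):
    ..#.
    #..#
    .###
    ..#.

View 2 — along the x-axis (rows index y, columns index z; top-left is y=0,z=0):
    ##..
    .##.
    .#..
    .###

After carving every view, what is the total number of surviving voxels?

|visual hull| = 13

start: 4×4×4 = 64 voxels
V1 z: intersect with XY mask (7 set) -- 28 left
V2 x: intersect with YZ mask (8 set) -- 13 left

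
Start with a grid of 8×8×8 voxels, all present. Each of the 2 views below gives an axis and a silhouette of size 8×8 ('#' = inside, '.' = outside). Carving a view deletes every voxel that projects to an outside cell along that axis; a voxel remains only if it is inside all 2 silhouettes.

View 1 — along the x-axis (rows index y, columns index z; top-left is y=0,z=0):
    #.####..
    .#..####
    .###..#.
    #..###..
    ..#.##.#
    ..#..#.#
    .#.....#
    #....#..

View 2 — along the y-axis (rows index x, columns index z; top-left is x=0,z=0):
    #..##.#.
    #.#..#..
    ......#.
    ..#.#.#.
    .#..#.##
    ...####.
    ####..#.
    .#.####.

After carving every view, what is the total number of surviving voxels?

98 voxels

initial block: 8^3 = 512
after view 1 [x-axis, 29 of 64 cells solid] → remaining = 232
after view 2 [y-axis, 29 of 64 cells solid] → remaining = 98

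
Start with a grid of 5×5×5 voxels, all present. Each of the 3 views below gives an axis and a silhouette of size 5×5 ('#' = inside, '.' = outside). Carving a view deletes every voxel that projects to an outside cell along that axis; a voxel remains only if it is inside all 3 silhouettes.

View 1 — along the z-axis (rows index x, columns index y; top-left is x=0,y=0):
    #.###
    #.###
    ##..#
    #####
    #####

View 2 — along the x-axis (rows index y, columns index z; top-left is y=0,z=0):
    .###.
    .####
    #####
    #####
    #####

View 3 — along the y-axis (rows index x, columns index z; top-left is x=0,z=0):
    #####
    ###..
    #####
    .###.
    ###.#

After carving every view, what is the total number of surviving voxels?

initial block: 5^3 = 125
after view 1 [z-axis, 21 of 25 cells solid] → remaining = 105
after view 2 [x-axis, 22 of 25 cells solid] → remaining = 92
after view 3 [y-axis, 20 of 25 cells solid] → remaining = 73

73 voxels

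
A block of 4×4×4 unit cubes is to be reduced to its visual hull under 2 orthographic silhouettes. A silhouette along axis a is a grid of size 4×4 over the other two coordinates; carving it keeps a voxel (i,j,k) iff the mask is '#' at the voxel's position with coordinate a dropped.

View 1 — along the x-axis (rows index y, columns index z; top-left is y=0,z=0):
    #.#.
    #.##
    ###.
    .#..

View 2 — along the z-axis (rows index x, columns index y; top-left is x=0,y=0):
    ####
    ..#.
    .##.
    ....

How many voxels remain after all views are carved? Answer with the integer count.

voxel count = 18

full grid |V| = 64
after view 1 [x-axis, 9 of 16 cells solid] → remaining = 36
after view 2 [z-axis, 7 of 16 cells solid] → remaining = 18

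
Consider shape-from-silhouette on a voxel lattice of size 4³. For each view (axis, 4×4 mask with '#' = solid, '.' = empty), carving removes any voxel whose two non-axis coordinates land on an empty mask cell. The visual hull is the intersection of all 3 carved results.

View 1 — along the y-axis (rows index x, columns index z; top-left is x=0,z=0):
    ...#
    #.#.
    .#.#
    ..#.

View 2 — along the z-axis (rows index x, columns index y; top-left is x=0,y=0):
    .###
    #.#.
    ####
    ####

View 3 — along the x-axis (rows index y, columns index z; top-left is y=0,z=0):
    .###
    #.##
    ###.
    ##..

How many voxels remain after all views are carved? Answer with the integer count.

full grid |V| = 64
after view 1 [y-axis, 6 of 16 cells solid] → remaining = 24
after view 2 [z-axis, 13 of 16 cells solid] → remaining = 19
after view 3 [x-axis, 11 of 16 cells solid] → remaining = 12

|visual hull| = 12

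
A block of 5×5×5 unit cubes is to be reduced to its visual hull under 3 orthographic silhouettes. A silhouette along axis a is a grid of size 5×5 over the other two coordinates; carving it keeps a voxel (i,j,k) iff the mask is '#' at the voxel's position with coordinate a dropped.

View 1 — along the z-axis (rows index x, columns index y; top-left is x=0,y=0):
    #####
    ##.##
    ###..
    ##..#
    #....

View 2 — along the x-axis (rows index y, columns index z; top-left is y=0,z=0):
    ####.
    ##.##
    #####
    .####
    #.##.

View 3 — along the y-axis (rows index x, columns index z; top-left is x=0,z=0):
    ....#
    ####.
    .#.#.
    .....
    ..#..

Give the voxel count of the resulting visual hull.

voxel count = 23

before carving: 125 voxels (5×5×5)
carve view 1 (along z, XY-mask fill 16/25): 80 voxels remain
carve view 2 (along x, YZ-mask fill 20/25): 63 voxels remain
carve view 3 (along y, XZ-mask fill 8/25): 23 voxels remain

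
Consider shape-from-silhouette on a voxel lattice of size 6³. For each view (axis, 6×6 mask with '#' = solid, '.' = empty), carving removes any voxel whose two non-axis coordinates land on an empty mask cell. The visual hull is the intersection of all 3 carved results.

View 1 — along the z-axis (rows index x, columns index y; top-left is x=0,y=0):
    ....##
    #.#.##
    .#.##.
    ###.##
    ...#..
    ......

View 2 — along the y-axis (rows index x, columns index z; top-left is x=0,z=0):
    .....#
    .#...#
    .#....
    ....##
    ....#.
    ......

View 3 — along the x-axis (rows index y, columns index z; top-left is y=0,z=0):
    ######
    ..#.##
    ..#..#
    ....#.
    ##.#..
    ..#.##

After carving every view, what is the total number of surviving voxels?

voxel count = 15

before carving: 216 voxels (6×6×6)
[1] z-view keeps 15 columns → grid now 90
[2] y-view keeps 7 columns → grid now 24
[3] x-view keeps 18 columns → grid now 15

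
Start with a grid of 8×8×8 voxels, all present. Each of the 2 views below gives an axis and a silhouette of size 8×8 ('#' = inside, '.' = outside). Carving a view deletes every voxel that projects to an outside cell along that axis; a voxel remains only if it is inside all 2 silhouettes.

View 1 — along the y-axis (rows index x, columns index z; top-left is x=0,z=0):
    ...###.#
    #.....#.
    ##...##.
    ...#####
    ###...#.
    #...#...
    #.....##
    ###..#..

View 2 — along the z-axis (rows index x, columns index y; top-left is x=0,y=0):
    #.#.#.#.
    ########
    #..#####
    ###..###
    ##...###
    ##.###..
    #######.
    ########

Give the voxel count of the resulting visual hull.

full grid |V| = 512
  1. axis=1 (XZ plane), |mask|=28  ⇒  voxels=224
  2. axis=2 (XY plane), |mask|=49  ⇒  voxels=169

169 voxels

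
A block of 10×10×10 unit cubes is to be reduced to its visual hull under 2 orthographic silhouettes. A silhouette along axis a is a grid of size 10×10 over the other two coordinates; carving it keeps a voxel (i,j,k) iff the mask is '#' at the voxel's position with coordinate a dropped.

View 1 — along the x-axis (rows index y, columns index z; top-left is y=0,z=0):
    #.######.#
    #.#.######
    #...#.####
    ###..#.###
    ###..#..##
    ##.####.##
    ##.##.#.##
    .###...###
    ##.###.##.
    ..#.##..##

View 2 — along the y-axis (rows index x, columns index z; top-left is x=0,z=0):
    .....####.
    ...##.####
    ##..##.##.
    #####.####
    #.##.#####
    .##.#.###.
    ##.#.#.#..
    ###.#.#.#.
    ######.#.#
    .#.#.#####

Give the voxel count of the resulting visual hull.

440 voxels

start: 10×10×10 = 1000 voxels
[1] x-view keeps 68 columns → grid now 680
[2] y-view keeps 65 columns → grid now 440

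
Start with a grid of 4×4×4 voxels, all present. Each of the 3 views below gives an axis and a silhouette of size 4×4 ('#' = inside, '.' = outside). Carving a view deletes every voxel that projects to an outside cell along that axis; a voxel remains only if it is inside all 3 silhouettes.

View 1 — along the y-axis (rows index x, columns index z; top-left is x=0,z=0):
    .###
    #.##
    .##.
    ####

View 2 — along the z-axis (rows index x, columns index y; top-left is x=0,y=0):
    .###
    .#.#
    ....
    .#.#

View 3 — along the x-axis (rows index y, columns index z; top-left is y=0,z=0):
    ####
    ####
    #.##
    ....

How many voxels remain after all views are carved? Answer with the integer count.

remaining voxels: 12

initial block: 4^3 = 64
step 1: project along y, AND mask (12/16) → |grid| = 48
step 2: project along z, AND mask (7/16) → |grid| = 23
step 3: project along x, AND mask (11/16) → |grid| = 12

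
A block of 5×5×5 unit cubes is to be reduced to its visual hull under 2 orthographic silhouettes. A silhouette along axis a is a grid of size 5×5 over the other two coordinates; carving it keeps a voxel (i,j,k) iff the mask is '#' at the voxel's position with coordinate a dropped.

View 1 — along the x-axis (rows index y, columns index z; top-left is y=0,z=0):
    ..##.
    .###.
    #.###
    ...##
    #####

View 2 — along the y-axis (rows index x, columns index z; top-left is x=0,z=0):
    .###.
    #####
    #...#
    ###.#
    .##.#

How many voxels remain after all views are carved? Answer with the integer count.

start: 5×5×5 = 125 voxels
step 1: project along x, AND mask (16/25) → |grid| = 80
step 2: project along y, AND mask (17/25) → |grid| = 52

|visual hull| = 52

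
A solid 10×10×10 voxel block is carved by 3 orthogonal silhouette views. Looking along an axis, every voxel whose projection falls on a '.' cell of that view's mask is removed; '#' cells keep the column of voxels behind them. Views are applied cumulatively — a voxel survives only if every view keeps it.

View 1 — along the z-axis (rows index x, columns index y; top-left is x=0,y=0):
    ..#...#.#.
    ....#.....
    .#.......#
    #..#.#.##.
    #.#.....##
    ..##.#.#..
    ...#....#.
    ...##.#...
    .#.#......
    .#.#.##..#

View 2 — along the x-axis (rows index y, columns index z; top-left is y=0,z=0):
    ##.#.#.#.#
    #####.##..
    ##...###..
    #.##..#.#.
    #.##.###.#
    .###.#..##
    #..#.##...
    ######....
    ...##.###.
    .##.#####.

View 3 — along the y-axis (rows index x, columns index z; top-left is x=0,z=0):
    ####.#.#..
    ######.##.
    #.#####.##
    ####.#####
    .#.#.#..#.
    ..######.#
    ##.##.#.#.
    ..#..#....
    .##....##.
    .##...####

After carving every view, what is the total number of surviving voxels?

start: 10×10×10 = 1000 voxels
step 1: project along z, AND mask (31/100) → |grid| = 310
step 2: project along x, AND mask (58/100) → |grid| = 175
step 3: project along y, AND mask (60/100) → |grid| = 108

voxel count = 108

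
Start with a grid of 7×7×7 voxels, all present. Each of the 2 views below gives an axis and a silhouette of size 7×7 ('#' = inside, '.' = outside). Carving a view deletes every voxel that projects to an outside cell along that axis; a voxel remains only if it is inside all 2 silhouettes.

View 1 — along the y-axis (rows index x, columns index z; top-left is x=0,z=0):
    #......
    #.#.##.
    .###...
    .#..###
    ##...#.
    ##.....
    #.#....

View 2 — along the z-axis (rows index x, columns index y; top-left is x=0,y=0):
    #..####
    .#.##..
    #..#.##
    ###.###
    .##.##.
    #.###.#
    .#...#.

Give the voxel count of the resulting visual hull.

|visual hull| = 79

initial block: 7^3 = 343
[1] y-view keeps 19 columns → grid now 133
[2] z-view keeps 29 columns → grid now 79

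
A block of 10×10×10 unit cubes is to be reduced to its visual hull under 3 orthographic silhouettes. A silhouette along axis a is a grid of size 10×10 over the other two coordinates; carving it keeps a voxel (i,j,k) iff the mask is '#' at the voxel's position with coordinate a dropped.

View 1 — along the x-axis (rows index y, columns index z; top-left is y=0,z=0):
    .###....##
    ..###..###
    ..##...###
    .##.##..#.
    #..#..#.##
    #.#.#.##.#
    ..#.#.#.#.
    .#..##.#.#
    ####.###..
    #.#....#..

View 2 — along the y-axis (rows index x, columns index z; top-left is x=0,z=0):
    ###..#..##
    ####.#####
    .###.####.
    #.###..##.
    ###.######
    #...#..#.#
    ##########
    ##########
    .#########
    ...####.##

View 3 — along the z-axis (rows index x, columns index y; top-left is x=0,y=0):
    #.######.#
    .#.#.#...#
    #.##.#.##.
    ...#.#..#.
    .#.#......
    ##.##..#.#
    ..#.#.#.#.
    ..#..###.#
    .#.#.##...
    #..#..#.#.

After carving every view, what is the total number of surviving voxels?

remaining voxels: 174

full grid |V| = 1000
V1 x: intersect with YZ mask (51 set) -- 510 left
V2 y: intersect with XZ mask (76 set) -- 392 left
V3 z: intersect with XY mask (46 set) -- 174 left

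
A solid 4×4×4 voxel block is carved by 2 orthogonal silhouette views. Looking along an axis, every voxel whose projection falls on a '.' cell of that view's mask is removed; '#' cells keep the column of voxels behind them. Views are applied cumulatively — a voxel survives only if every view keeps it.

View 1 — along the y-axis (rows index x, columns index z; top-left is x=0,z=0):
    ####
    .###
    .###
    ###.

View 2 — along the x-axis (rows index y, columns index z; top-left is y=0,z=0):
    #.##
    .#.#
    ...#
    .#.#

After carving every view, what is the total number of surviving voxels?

|visual hull| = 26

start: 4×4×4 = 64 voxels
step 1: project along y, AND mask (13/16) → |grid| = 52
step 2: project along x, AND mask (8/16) → |grid| = 26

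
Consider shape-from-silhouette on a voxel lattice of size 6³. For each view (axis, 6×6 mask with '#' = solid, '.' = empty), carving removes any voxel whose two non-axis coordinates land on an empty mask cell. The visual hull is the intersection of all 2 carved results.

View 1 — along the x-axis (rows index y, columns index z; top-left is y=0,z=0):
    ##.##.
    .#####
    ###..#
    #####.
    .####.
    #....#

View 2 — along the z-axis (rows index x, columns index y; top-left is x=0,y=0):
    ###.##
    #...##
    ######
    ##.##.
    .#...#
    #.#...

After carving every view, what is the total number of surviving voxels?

start: 6×6×6 = 216 voxels
after view 1 [x-axis, 24 of 36 cells solid] → remaining = 144
after view 2 [z-axis, 22 of 36 cells solid] → remaining = 86

remaining voxels: 86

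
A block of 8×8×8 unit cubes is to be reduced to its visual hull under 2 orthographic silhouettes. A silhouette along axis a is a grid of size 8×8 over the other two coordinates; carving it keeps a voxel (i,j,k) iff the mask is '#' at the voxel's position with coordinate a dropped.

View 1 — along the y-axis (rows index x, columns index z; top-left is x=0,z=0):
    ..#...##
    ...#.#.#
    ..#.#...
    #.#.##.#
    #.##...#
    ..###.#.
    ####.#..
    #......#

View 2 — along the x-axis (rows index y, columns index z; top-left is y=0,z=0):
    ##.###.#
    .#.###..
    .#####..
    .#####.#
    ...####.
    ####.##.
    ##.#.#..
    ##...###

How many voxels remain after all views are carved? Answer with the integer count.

full grid |V| = 512
  1. axis=1 (XZ plane), |mask|=28  ⇒  voxels=224
  2. axis=0 (YZ plane), |mask|=40  ⇒  voxels=129

voxel count = 129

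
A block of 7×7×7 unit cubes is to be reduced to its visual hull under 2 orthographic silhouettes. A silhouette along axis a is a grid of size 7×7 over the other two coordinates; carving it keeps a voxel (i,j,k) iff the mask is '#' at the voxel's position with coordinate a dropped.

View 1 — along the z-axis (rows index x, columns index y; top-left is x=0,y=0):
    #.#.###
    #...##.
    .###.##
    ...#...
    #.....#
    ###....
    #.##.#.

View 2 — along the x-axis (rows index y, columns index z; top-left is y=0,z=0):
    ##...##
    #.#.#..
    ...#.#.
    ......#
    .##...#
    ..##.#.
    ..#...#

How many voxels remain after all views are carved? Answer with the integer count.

initial block: 7^3 = 343
  1. axis=2 (XY plane), |mask|=23  ⇒  voxels=161
  2. axis=0 (YZ plane), |mask|=18  ⇒  voxels=61

61 voxels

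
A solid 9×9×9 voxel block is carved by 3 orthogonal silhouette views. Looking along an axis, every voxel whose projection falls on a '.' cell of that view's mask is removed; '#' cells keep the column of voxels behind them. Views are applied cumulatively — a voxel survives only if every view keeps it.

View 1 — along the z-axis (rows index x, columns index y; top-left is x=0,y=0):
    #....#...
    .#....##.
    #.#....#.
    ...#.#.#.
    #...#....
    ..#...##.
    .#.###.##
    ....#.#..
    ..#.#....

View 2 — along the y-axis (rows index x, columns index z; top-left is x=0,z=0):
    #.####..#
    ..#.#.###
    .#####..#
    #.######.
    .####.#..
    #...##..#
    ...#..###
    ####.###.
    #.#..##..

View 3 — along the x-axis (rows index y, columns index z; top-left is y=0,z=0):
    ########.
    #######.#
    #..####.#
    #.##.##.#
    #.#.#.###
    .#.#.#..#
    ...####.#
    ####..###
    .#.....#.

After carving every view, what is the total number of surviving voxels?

|visual hull| = 90

full grid |V| = 729
V1 z: intersect with XY mask (26 set) -- 234 left
V2 y: intersect with XZ mask (48 set) -- 134 left
V3 x: intersect with YZ mask (52 set) -- 90 left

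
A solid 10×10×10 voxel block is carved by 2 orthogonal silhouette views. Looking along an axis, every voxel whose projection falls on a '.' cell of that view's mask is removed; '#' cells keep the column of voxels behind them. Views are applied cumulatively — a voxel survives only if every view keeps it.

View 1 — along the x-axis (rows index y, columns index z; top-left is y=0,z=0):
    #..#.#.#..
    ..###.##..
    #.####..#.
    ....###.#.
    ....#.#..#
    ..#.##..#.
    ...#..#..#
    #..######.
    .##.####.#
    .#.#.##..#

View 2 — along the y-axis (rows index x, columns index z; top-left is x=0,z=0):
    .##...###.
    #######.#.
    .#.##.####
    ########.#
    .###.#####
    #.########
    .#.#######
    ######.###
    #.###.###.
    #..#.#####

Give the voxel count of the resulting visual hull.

full grid |V| = 1000
[1] x-view keeps 48 columns → grid now 480
[2] y-view keeps 77 columns → grid now 375

|visual hull| = 375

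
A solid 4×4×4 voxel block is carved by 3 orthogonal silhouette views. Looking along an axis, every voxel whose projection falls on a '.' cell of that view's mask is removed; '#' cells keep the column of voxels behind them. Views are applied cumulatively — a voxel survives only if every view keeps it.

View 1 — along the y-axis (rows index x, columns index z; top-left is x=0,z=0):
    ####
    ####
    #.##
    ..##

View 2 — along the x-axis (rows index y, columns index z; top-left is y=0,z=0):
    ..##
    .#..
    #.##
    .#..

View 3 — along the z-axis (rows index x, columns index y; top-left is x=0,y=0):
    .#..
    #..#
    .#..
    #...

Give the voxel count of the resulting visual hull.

6 voxels

initial block: 4^3 = 64
V1 y: intersect with XZ mask (13 set) -- 52 left
V2 x: intersect with YZ mask (7 set) -- 23 left
V3 z: intersect with XY mask (5 set) -- 6 left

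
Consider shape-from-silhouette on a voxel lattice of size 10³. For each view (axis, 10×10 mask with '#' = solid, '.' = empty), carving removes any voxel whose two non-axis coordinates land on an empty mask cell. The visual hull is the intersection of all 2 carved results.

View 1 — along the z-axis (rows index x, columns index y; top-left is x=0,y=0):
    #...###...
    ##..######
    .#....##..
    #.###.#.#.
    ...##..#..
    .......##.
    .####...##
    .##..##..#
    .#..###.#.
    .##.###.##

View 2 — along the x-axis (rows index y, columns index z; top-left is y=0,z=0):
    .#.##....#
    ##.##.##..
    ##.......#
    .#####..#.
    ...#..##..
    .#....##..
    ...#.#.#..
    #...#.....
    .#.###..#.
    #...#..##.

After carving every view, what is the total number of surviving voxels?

before carving: 1000 voxels (10×10×10)
  1. axis=2 (XY plane), |mask|=49  ⇒  voxels=490
  2. axis=0 (YZ plane), |mask|=39  ⇒  voxels=189

remaining voxels: 189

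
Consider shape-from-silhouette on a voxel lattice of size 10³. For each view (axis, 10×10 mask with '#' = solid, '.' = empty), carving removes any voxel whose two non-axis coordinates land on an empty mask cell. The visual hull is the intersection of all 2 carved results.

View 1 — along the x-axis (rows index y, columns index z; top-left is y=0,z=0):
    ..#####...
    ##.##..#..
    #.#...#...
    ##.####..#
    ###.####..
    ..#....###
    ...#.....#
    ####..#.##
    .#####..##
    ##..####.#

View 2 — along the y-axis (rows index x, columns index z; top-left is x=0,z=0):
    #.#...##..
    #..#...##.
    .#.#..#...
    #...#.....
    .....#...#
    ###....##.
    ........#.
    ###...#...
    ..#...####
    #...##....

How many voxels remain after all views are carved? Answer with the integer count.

remaining voxels: 176

initial block: 10^3 = 1000
carve view 1 (along x, YZ-mask fill 54/100): 540 voxels remain
carve view 2 (along y, XZ-mask fill 33/100): 176 voxels remain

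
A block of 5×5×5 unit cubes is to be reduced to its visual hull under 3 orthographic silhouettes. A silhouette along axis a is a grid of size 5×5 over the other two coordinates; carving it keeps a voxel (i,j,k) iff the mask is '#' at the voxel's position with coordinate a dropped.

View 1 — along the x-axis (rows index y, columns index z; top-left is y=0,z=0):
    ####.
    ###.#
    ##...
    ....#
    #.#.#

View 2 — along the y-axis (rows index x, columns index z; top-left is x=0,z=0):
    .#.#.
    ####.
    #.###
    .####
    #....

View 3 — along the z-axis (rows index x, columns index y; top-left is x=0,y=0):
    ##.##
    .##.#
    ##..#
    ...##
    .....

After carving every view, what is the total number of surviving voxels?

|visual hull| = 22

full grid |V| = 125
V1 x: intersect with YZ mask (14 set) -- 70 left
V2 y: intersect with XZ mask (15 set) -- 40 left
V3 z: intersect with XY mask (12 set) -- 22 left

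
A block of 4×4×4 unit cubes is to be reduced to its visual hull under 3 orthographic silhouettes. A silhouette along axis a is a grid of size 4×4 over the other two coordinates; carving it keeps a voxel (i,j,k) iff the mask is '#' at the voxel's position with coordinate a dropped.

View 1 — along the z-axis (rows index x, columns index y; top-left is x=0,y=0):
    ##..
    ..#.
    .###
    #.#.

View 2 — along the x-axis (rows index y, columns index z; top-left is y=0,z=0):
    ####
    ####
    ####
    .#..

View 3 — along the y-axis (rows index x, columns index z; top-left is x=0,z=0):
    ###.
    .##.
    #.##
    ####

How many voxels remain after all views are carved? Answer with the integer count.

voxel count = 22

before carving: 64 voxels (4×4×4)
carve view 1 (along z, XY-mask fill 8/16): 32 voxels remain
carve view 2 (along x, YZ-mask fill 13/16): 29 voxels remain
carve view 3 (along y, XZ-mask fill 12/16): 22 voxels remain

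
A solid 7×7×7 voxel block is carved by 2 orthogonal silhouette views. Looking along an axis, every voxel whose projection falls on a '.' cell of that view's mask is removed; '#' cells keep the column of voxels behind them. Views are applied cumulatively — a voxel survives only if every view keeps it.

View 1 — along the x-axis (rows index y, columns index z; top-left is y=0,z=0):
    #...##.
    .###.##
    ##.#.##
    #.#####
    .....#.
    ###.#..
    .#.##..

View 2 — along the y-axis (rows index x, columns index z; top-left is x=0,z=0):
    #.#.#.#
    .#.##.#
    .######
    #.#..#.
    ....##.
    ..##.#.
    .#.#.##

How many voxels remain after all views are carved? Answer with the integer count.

voxel count = 101

full grid |V| = 343
step 1: project along x, AND mask (27/49) → |grid| = 189
step 2: project along y, AND mask (26/49) → |grid| = 101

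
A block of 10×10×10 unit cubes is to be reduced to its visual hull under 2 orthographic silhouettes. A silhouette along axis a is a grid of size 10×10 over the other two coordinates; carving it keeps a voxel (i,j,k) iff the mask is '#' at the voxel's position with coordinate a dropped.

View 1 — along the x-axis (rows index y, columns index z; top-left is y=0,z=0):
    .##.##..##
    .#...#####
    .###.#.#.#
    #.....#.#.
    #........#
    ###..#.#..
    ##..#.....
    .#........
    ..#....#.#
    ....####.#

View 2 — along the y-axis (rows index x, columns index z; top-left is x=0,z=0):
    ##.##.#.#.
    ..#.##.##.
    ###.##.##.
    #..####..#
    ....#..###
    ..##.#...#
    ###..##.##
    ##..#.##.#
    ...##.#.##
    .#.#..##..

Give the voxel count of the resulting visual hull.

before carving: 1000 voxels (10×10×10)
[1] x-view keeps 40 columns → grid now 400
[2] y-view keeps 54 columns → grid now 214

voxel count = 214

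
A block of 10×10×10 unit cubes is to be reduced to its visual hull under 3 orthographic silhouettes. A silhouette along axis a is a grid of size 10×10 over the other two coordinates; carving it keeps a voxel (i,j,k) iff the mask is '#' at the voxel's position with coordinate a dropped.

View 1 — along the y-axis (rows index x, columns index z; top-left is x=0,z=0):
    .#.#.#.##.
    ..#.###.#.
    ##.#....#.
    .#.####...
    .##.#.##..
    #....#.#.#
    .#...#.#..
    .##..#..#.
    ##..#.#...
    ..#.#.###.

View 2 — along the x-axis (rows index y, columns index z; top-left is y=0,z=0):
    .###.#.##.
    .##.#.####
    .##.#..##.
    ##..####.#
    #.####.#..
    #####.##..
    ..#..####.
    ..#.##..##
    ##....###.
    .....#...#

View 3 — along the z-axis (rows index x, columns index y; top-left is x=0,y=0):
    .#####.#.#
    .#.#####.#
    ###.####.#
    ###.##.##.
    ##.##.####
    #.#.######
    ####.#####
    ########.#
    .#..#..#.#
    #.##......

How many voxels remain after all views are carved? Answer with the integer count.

voxel count = 169

initial block: 10^3 = 1000
carve view 1 (along y, XZ-mask fill 44/100): 440 voxels remain
carve view 2 (along x, YZ-mask fill 55/100): 256 voxels remain
carve view 3 (along z, XY-mask fill 70/100): 169 voxels remain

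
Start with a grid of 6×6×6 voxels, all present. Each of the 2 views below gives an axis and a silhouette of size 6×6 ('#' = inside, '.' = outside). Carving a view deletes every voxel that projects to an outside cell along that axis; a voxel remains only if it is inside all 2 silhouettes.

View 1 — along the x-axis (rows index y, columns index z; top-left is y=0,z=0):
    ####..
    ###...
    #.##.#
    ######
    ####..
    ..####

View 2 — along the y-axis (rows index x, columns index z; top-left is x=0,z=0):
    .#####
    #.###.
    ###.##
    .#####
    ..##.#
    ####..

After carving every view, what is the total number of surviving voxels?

remaining voxels: 112

initial block: 6^3 = 216
after view 1 [x-axis, 25 of 36 cells solid] → remaining = 150
after view 2 [y-axis, 26 of 36 cells solid] → remaining = 112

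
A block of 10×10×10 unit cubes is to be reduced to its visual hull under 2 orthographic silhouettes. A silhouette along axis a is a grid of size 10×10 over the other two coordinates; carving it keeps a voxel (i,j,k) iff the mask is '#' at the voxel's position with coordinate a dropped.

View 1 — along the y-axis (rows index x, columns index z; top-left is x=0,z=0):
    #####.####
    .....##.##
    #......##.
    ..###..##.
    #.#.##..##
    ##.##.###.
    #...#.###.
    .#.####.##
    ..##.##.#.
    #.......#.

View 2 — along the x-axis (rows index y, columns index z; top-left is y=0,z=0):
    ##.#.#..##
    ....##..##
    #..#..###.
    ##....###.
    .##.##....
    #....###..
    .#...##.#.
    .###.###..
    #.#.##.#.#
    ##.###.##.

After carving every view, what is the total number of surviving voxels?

remaining voxels: 274

initial block: 10^3 = 1000
V1 y: intersect with XZ mask (53 set) -- 530 left
V2 x: intersect with YZ mask (51 set) -- 274 left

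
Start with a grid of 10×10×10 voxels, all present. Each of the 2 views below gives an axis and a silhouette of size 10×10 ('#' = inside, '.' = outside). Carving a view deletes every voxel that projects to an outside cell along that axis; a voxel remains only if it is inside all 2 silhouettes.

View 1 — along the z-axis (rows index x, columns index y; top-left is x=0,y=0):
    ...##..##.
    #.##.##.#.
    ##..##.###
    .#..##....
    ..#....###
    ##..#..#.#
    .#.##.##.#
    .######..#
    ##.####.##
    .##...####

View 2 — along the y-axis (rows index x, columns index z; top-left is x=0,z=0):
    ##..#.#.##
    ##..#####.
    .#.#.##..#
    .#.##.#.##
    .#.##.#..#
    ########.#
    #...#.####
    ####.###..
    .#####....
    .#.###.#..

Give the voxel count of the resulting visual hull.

remaining voxels: 339

before carving: 1000 voxels (10×10×10)
V1 z: intersect with XY mask (56 set) -- 560 left
V2 y: intersect with XZ mask (61 set) -- 339 left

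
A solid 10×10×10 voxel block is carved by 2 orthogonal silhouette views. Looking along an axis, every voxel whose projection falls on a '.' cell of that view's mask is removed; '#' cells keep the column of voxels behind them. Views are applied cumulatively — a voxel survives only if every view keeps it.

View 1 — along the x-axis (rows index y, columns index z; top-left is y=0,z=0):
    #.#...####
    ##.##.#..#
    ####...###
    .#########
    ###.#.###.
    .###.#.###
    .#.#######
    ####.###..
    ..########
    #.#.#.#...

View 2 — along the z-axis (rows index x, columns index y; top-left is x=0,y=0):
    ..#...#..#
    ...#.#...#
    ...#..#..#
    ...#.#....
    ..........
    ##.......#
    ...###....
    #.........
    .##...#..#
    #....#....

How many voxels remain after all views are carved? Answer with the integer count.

start: 10×10×10 = 1000 voxels
carve view 1 (along x, YZ-mask fill 69/100): 690 voxels remain
carve view 2 (along z, XY-mask fill 24/100): 159 voxels remain

|visual hull| = 159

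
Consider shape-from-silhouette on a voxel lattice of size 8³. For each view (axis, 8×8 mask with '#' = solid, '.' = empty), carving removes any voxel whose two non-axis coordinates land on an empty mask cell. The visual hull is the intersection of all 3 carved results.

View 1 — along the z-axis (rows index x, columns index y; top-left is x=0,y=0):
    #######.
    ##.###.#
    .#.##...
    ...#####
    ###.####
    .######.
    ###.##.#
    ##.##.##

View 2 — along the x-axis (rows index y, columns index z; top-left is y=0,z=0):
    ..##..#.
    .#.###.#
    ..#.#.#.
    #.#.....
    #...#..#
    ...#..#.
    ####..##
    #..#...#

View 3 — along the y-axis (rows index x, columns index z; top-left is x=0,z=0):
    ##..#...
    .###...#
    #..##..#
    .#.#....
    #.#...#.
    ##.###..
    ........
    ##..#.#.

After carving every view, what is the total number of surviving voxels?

|visual hull| = 61

start: 8×8×8 = 512 voxels
after view 1 [z-axis, 46 of 64 cells solid] → remaining = 368
after view 2 [x-axis, 27 of 64 cells solid] → remaining = 155
after view 3 [y-axis, 25 of 64 cells solid] → remaining = 61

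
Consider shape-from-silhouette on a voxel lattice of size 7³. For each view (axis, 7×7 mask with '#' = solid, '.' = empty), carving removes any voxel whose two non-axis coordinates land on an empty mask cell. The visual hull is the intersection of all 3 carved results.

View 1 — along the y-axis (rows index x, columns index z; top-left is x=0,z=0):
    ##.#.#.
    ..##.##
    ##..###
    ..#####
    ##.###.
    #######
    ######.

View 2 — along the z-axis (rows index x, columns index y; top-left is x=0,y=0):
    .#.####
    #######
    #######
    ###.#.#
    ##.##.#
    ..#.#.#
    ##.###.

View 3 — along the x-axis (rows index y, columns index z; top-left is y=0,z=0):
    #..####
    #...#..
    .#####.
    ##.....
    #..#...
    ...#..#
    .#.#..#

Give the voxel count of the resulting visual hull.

initial block: 7^3 = 343
  1. axis=1 (XZ plane), |mask|=36  ⇒  voxels=252
  2. axis=2 (XY plane), |mask|=37  ⇒  voxels=184
  3. axis=0 (YZ plane), |mask|=21  ⇒  voxels=79

voxel count = 79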